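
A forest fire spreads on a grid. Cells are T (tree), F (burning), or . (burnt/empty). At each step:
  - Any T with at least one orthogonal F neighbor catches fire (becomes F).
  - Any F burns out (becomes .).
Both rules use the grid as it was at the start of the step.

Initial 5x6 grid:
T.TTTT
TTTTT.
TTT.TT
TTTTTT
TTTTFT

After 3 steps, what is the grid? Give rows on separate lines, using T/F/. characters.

Step 1: 3 trees catch fire, 1 burn out
  T.TTTT
  TTTTT.
  TTT.TT
  TTTTFT
  TTTF.F
Step 2: 4 trees catch fire, 3 burn out
  T.TTTT
  TTTTT.
  TTT.FT
  TTTF.F
  TTF...
Step 3: 4 trees catch fire, 4 burn out
  T.TTTT
  TTTTF.
  TTT..F
  TTF...
  TF....

T.TTTT
TTTTF.
TTT..F
TTF...
TF....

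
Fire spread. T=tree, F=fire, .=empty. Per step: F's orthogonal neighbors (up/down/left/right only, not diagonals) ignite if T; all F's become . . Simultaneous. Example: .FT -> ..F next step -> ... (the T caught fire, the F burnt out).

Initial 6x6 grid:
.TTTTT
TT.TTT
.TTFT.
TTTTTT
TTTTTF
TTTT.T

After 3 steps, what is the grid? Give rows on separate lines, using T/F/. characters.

Step 1: 7 trees catch fire, 2 burn out
  .TTTTT
  TT.FTT
  .TF.F.
  TTTFTF
  TTTTF.
  TTTT.F
Step 2: 6 trees catch fire, 7 burn out
  .TTFTT
  TT..FT
  .F....
  TTF.F.
  TTTF..
  TTTT..
Step 3: 7 trees catch fire, 6 burn out
  .TF.FT
  TF...F
  ......
  TF....
  TTF...
  TTTF..

.TF.FT
TF...F
......
TF....
TTF...
TTTF..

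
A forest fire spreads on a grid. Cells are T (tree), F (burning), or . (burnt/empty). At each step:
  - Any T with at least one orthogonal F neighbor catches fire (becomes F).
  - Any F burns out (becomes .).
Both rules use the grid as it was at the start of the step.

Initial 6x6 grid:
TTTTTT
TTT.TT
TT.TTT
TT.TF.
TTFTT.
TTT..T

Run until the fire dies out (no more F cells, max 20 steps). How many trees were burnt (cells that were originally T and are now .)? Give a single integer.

Answer: 26

Derivation:
Step 1: +6 fires, +2 burnt (F count now 6)
Step 2: +6 fires, +6 burnt (F count now 6)
Step 3: +5 fires, +6 burnt (F count now 5)
Step 4: +4 fires, +5 burnt (F count now 4)
Step 5: +4 fires, +4 burnt (F count now 4)
Step 6: +1 fires, +4 burnt (F count now 1)
Step 7: +0 fires, +1 burnt (F count now 0)
Fire out after step 7
Initially T: 27, now '.': 35
Total burnt (originally-T cells now '.'): 26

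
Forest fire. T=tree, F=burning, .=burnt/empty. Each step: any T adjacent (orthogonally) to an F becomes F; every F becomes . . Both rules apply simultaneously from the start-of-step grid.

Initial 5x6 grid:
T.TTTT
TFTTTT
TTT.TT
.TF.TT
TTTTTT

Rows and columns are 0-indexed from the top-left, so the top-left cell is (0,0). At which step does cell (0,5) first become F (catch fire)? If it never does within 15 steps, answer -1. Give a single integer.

Step 1: cell (0,5)='T' (+6 fires, +2 burnt)
Step 2: cell (0,5)='T' (+6 fires, +6 burnt)
Step 3: cell (0,5)='T' (+4 fires, +6 burnt)
Step 4: cell (0,5)='T' (+5 fires, +4 burnt)
Step 5: cell (0,5)='F' (+3 fires, +5 burnt)
  -> target ignites at step 5
Step 6: cell (0,5)='.' (+0 fires, +3 burnt)
  fire out at step 6

5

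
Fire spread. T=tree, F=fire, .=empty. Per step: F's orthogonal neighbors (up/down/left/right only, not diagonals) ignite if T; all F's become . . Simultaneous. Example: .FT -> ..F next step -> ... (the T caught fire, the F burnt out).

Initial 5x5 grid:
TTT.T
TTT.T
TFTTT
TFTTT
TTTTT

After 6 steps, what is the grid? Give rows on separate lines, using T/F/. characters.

Step 1: 6 trees catch fire, 2 burn out
  TTT.T
  TFT.T
  F.FTT
  F.FTT
  TFTTT
Step 2: 7 trees catch fire, 6 burn out
  TFT.T
  F.F.T
  ...FT
  ...FT
  F.FTT
Step 3: 5 trees catch fire, 7 burn out
  F.F.T
  ....T
  ....F
  ....F
  ...FT
Step 4: 2 trees catch fire, 5 burn out
  ....T
  ....F
  .....
  .....
  ....F
Step 5: 1 trees catch fire, 2 burn out
  ....F
  .....
  .....
  .....
  .....
Step 6: 0 trees catch fire, 1 burn out
  .....
  .....
  .....
  .....
  .....

.....
.....
.....
.....
.....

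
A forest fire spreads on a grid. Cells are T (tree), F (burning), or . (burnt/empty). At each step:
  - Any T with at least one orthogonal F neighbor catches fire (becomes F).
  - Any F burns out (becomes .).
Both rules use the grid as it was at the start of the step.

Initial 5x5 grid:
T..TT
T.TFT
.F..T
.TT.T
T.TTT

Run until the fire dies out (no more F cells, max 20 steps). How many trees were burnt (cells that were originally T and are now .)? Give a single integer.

Step 1: +4 fires, +2 burnt (F count now 4)
Step 2: +3 fires, +4 burnt (F count now 3)
Step 3: +2 fires, +3 burnt (F count now 2)
Step 4: +2 fires, +2 burnt (F count now 2)
Step 5: +0 fires, +2 burnt (F count now 0)
Fire out after step 5
Initially T: 14, now '.': 22
Total burnt (originally-T cells now '.'): 11

Answer: 11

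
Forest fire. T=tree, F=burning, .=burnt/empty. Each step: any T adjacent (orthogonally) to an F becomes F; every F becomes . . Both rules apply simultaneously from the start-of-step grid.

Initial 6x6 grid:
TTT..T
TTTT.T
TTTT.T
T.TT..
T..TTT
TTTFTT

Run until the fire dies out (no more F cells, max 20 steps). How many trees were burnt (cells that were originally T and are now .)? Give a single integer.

Answer: 23

Derivation:
Step 1: +3 fires, +1 burnt (F count now 3)
Step 2: +4 fires, +3 burnt (F count now 4)
Step 3: +4 fires, +4 burnt (F count now 4)
Step 4: +3 fires, +4 burnt (F count now 3)
Step 5: +3 fires, +3 burnt (F count now 3)
Step 6: +3 fires, +3 burnt (F count now 3)
Step 7: +2 fires, +3 burnt (F count now 2)
Step 8: +1 fires, +2 burnt (F count now 1)
Step 9: +0 fires, +1 burnt (F count now 0)
Fire out after step 9
Initially T: 26, now '.': 33
Total burnt (originally-T cells now '.'): 23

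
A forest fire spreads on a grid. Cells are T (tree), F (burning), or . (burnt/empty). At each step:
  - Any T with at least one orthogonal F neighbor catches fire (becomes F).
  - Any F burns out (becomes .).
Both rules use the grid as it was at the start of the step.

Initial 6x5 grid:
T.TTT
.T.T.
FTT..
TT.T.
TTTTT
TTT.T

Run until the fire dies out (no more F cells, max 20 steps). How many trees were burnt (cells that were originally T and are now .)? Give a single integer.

Answer: 15

Derivation:
Step 1: +2 fires, +1 burnt (F count now 2)
Step 2: +4 fires, +2 burnt (F count now 4)
Step 3: +2 fires, +4 burnt (F count now 2)
Step 4: +2 fires, +2 burnt (F count now 2)
Step 5: +2 fires, +2 burnt (F count now 2)
Step 6: +2 fires, +2 burnt (F count now 2)
Step 7: +1 fires, +2 burnt (F count now 1)
Step 8: +0 fires, +1 burnt (F count now 0)
Fire out after step 8
Initially T: 20, now '.': 25
Total burnt (originally-T cells now '.'): 15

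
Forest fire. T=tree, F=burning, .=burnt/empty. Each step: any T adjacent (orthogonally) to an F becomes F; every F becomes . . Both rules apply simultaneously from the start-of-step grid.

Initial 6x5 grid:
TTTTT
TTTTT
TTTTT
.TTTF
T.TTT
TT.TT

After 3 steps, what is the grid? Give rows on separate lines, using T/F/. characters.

Step 1: 3 trees catch fire, 1 burn out
  TTTTT
  TTTTT
  TTTTF
  .TTF.
  T.TTF
  TT.TT
Step 2: 5 trees catch fire, 3 burn out
  TTTTT
  TTTTF
  TTTF.
  .TF..
  T.TF.
  TT.TF
Step 3: 6 trees catch fire, 5 burn out
  TTTTF
  TTTF.
  TTF..
  .F...
  T.F..
  TT.F.

TTTTF
TTTF.
TTF..
.F...
T.F..
TT.F.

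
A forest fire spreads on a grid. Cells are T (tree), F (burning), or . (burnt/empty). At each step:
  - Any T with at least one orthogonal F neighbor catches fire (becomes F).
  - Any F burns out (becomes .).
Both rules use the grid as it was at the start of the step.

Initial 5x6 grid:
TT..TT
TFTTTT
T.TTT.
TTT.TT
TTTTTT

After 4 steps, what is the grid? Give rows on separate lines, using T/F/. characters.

Step 1: 3 trees catch fire, 1 burn out
  TF..TT
  F.FTTT
  T.TTT.
  TTT.TT
  TTTTTT
Step 2: 4 trees catch fire, 3 burn out
  F...TT
  ...FTT
  F.FTT.
  TTT.TT
  TTTTTT
Step 3: 4 trees catch fire, 4 burn out
  ....TT
  ....FT
  ...FT.
  FTF.TT
  TTTTTT
Step 4: 6 trees catch fire, 4 burn out
  ....FT
  .....F
  ....F.
  .F..TT
  FTFTTT

....FT
.....F
....F.
.F..TT
FTFTTT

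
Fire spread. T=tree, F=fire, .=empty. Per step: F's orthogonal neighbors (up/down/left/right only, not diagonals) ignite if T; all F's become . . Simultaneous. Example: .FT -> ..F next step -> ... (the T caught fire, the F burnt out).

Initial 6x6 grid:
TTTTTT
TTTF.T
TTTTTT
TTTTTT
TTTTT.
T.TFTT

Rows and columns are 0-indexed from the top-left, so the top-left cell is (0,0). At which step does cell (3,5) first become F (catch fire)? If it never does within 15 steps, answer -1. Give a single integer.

Step 1: cell (3,5)='T' (+6 fires, +2 burnt)
Step 2: cell (3,5)='T' (+9 fires, +6 burnt)
Step 3: cell (3,5)='T' (+8 fires, +9 burnt)
Step 4: cell (3,5)='F' (+6 fires, +8 burnt)
  -> target ignites at step 4
Step 5: cell (3,5)='.' (+2 fires, +6 burnt)
Step 6: cell (3,5)='.' (+0 fires, +2 burnt)
  fire out at step 6

4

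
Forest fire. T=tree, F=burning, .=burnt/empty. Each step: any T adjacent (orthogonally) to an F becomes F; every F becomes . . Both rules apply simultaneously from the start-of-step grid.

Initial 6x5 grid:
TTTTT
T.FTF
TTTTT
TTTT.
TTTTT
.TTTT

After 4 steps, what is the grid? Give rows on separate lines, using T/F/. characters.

Step 1: 5 trees catch fire, 2 burn out
  TTFTF
  T..F.
  TTFTF
  TTTT.
  TTTTT
  .TTTT
Step 2: 5 trees catch fire, 5 burn out
  TF.F.
  T....
  TF.F.
  TTFT.
  TTTTT
  .TTTT
Step 3: 5 trees catch fire, 5 burn out
  F....
  T....
  F....
  TF.F.
  TTFTT
  .TTTT
Step 4: 5 trees catch fire, 5 burn out
  .....
  F....
  .....
  F....
  TF.FT
  .TFTT

.....
F....
.....
F....
TF.FT
.TFTT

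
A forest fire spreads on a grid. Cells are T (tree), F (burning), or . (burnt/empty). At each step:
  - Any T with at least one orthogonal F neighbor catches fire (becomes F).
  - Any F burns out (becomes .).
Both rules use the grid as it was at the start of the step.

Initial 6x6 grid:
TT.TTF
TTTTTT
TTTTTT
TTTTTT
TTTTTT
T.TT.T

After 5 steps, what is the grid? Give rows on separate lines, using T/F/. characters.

Step 1: 2 trees catch fire, 1 burn out
  TT.TF.
  TTTTTF
  TTTTTT
  TTTTTT
  TTTTTT
  T.TT.T
Step 2: 3 trees catch fire, 2 burn out
  TT.F..
  TTTTF.
  TTTTTF
  TTTTTT
  TTTTTT
  T.TT.T
Step 3: 3 trees catch fire, 3 burn out
  TT....
  TTTF..
  TTTTF.
  TTTTTF
  TTTTTT
  T.TT.T
Step 4: 4 trees catch fire, 3 burn out
  TT....
  TTF...
  TTTF..
  TTTTF.
  TTTTTF
  T.TT.T
Step 5: 5 trees catch fire, 4 burn out
  TT....
  TF....
  TTF...
  TTTF..
  TTTTF.
  T.TT.F

TT....
TF....
TTF...
TTTF..
TTTTF.
T.TT.F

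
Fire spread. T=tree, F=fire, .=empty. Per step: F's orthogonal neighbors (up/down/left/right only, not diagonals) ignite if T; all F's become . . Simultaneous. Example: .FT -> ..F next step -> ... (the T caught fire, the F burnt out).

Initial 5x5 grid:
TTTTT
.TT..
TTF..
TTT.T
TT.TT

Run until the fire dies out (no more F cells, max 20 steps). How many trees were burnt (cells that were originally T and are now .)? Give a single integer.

Step 1: +3 fires, +1 burnt (F count now 3)
Step 2: +4 fires, +3 burnt (F count now 4)
Step 3: +4 fires, +4 burnt (F count now 4)
Step 4: +3 fires, +4 burnt (F count now 3)
Step 5: +0 fires, +3 burnt (F count now 0)
Fire out after step 5
Initially T: 17, now '.': 22
Total burnt (originally-T cells now '.'): 14

Answer: 14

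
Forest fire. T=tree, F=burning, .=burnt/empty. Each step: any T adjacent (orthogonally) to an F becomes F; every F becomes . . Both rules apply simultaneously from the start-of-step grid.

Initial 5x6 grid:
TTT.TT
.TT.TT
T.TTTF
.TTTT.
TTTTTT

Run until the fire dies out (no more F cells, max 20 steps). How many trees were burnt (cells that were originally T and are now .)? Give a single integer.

Answer: 22

Derivation:
Step 1: +2 fires, +1 burnt (F count now 2)
Step 2: +4 fires, +2 burnt (F count now 4)
Step 3: +4 fires, +4 burnt (F count now 4)
Step 4: +4 fires, +4 burnt (F count now 4)
Step 5: +4 fires, +4 burnt (F count now 4)
Step 6: +2 fires, +4 burnt (F count now 2)
Step 7: +2 fires, +2 burnt (F count now 2)
Step 8: +0 fires, +2 burnt (F count now 0)
Fire out after step 8
Initially T: 23, now '.': 29
Total burnt (originally-T cells now '.'): 22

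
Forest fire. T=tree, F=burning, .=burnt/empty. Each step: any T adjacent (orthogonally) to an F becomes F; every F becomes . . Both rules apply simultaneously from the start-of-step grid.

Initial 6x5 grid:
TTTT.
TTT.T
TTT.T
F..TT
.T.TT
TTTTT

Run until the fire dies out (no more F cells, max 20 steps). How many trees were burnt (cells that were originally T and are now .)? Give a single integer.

Answer: 10

Derivation:
Step 1: +1 fires, +1 burnt (F count now 1)
Step 2: +2 fires, +1 burnt (F count now 2)
Step 3: +3 fires, +2 burnt (F count now 3)
Step 4: +2 fires, +3 burnt (F count now 2)
Step 5: +1 fires, +2 burnt (F count now 1)
Step 6: +1 fires, +1 burnt (F count now 1)
Step 7: +0 fires, +1 burnt (F count now 0)
Fire out after step 7
Initially T: 22, now '.': 18
Total burnt (originally-T cells now '.'): 10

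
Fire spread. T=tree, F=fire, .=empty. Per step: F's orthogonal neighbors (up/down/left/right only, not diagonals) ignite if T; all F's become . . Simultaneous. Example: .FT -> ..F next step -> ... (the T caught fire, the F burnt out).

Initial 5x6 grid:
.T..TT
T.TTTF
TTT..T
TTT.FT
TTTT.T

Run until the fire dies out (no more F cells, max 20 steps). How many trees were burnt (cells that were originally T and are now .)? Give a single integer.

Answer: 19

Derivation:
Step 1: +4 fires, +2 burnt (F count now 4)
Step 2: +3 fires, +4 burnt (F count now 3)
Step 3: +1 fires, +3 burnt (F count now 1)
Step 4: +1 fires, +1 burnt (F count now 1)
Step 5: +2 fires, +1 burnt (F count now 2)
Step 6: +3 fires, +2 burnt (F count now 3)
Step 7: +4 fires, +3 burnt (F count now 4)
Step 8: +1 fires, +4 burnt (F count now 1)
Step 9: +0 fires, +1 burnt (F count now 0)
Fire out after step 9
Initially T: 20, now '.': 29
Total burnt (originally-T cells now '.'): 19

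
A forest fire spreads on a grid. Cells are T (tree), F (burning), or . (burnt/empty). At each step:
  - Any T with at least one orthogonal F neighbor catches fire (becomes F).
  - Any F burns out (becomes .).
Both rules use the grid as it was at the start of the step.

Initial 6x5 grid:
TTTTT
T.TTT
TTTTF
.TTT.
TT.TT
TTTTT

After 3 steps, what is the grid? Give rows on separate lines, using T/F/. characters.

Step 1: 2 trees catch fire, 1 burn out
  TTTTT
  T.TTF
  TTTF.
  .TTT.
  TT.TT
  TTTTT
Step 2: 4 trees catch fire, 2 burn out
  TTTTF
  T.TF.
  TTF..
  .TTF.
  TT.TT
  TTTTT
Step 3: 5 trees catch fire, 4 burn out
  TTTF.
  T.F..
  TF...
  .TF..
  TT.FT
  TTTTT

TTTF.
T.F..
TF...
.TF..
TT.FT
TTTTT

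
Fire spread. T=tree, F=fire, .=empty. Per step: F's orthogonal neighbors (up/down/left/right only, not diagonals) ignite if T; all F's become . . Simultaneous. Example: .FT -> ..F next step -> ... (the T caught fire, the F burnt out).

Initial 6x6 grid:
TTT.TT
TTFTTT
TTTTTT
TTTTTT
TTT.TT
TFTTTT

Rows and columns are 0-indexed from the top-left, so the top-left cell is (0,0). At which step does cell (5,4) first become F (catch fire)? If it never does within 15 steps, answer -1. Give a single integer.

Step 1: cell (5,4)='T' (+7 fires, +2 burnt)
Step 2: cell (5,4)='T' (+10 fires, +7 burnt)
Step 3: cell (5,4)='F' (+8 fires, +10 burnt)
  -> target ignites at step 3
Step 4: cell (5,4)='.' (+5 fires, +8 burnt)
Step 5: cell (5,4)='.' (+2 fires, +5 burnt)
Step 6: cell (5,4)='.' (+0 fires, +2 burnt)
  fire out at step 6

3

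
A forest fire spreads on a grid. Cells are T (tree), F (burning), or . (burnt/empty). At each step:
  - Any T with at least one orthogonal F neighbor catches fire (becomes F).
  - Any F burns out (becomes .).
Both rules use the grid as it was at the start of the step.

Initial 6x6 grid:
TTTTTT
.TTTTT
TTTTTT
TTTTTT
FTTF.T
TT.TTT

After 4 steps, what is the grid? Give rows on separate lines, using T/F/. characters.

Step 1: 6 trees catch fire, 2 burn out
  TTTTTT
  .TTTTT
  TTTTTT
  FTTFTT
  .FF..T
  FT.FTT
Step 2: 7 trees catch fire, 6 burn out
  TTTTTT
  .TTTTT
  FTTFTT
  .FF.FT
  .....T
  .F..FT
Step 3: 6 trees catch fire, 7 burn out
  TTTTTT
  .TTFTT
  .FF.FT
  .....F
  .....T
  .....F
Step 4: 6 trees catch fire, 6 burn out
  TTTFTT
  .FF.FT
  .....F
  ......
  .....F
  ......

TTTFTT
.FF.FT
.....F
......
.....F
......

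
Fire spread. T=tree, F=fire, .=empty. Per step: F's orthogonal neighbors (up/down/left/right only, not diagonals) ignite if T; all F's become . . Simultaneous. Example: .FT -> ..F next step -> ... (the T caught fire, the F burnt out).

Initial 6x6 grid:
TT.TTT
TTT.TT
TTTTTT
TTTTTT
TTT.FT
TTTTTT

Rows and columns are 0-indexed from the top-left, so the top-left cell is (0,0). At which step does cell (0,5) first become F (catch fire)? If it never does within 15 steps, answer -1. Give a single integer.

Step 1: cell (0,5)='T' (+3 fires, +1 burnt)
Step 2: cell (0,5)='T' (+5 fires, +3 burnt)
Step 3: cell (0,5)='T' (+5 fires, +5 burnt)
Step 4: cell (0,5)='T' (+6 fires, +5 burnt)
Step 5: cell (0,5)='F' (+7 fires, +6 burnt)
  -> target ignites at step 5
Step 6: cell (0,5)='.' (+3 fires, +7 burnt)
Step 7: cell (0,5)='.' (+2 fires, +3 burnt)
Step 8: cell (0,5)='.' (+1 fires, +2 burnt)
Step 9: cell (0,5)='.' (+0 fires, +1 burnt)
  fire out at step 9

5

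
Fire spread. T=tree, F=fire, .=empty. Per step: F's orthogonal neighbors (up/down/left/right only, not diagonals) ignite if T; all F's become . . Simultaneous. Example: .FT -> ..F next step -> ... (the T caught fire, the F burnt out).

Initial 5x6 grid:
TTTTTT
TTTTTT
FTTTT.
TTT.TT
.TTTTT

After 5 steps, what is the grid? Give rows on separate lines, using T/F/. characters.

Step 1: 3 trees catch fire, 1 burn out
  TTTTTT
  FTTTTT
  .FTTT.
  FTT.TT
  .TTTTT
Step 2: 4 trees catch fire, 3 burn out
  FTTTTT
  .FTTTT
  ..FTT.
  .FT.TT
  .TTTTT
Step 3: 5 trees catch fire, 4 burn out
  .FTTTT
  ..FTTT
  ...FT.
  ..F.TT
  .FTTTT
Step 4: 4 trees catch fire, 5 burn out
  ..FTTT
  ...FTT
  ....F.
  ....TT
  ..FTTT
Step 5: 4 trees catch fire, 4 burn out
  ...FTT
  ....FT
  ......
  ....FT
  ...FTT

...FTT
....FT
......
....FT
...FTT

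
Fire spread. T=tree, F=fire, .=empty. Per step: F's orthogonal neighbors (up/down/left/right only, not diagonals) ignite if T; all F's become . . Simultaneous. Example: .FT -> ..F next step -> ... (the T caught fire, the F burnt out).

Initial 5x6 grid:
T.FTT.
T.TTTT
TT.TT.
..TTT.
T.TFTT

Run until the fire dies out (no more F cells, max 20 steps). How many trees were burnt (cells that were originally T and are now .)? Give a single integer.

Step 1: +5 fires, +2 burnt (F count now 5)
Step 2: +6 fires, +5 burnt (F count now 6)
Step 3: +2 fires, +6 burnt (F count now 2)
Step 4: +1 fires, +2 burnt (F count now 1)
Step 5: +0 fires, +1 burnt (F count now 0)
Fire out after step 5
Initially T: 19, now '.': 25
Total burnt (originally-T cells now '.'): 14

Answer: 14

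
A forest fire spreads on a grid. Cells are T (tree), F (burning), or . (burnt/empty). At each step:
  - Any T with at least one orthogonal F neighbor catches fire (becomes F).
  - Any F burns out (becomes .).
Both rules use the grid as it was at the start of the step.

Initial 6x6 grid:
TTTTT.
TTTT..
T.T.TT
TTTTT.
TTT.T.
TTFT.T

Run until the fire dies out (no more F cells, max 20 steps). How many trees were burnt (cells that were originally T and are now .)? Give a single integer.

Answer: 25

Derivation:
Step 1: +3 fires, +1 burnt (F count now 3)
Step 2: +3 fires, +3 burnt (F count now 3)
Step 3: +4 fires, +3 burnt (F count now 4)
Step 4: +3 fires, +4 burnt (F count now 3)
Step 5: +6 fires, +3 burnt (F count now 6)
Step 6: +4 fires, +6 burnt (F count now 4)
Step 7: +2 fires, +4 burnt (F count now 2)
Step 8: +0 fires, +2 burnt (F count now 0)
Fire out after step 8
Initially T: 26, now '.': 35
Total burnt (originally-T cells now '.'): 25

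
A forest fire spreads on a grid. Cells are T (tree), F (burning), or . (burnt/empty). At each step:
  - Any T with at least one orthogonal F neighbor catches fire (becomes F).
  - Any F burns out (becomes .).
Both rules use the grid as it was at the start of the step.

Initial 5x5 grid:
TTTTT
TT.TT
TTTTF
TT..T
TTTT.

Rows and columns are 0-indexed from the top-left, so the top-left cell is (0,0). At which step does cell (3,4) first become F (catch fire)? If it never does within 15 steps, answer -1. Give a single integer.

Step 1: cell (3,4)='F' (+3 fires, +1 burnt)
  -> target ignites at step 1
Step 2: cell (3,4)='.' (+3 fires, +3 burnt)
Step 3: cell (3,4)='.' (+2 fires, +3 burnt)
Step 4: cell (3,4)='.' (+4 fires, +2 burnt)
Step 5: cell (3,4)='.' (+4 fires, +4 burnt)
Step 6: cell (3,4)='.' (+3 fires, +4 burnt)
Step 7: cell (3,4)='.' (+1 fires, +3 burnt)
Step 8: cell (3,4)='.' (+0 fires, +1 burnt)
  fire out at step 8

1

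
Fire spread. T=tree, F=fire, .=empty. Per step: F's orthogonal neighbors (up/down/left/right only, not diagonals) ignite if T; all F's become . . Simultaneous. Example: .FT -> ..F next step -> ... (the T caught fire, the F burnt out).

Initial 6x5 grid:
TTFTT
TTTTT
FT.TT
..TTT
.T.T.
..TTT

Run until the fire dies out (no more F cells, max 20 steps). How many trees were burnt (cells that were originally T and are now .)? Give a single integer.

Step 1: +5 fires, +2 burnt (F count now 5)
Step 2: +4 fires, +5 burnt (F count now 4)
Step 3: +2 fires, +4 burnt (F count now 2)
Step 4: +2 fires, +2 burnt (F count now 2)
Step 5: +3 fires, +2 burnt (F count now 3)
Step 6: +1 fires, +3 burnt (F count now 1)
Step 7: +2 fires, +1 burnt (F count now 2)
Step 8: +0 fires, +2 burnt (F count now 0)
Fire out after step 8
Initially T: 20, now '.': 29
Total burnt (originally-T cells now '.'): 19

Answer: 19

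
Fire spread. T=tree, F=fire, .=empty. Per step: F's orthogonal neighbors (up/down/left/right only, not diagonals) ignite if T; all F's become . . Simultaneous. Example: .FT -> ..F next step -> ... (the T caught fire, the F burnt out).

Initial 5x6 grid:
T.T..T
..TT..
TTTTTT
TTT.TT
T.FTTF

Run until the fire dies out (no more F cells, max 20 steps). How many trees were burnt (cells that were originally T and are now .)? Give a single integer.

Answer: 17

Derivation:
Step 1: +4 fires, +2 burnt (F count now 4)
Step 2: +4 fires, +4 burnt (F count now 4)
Step 3: +5 fires, +4 burnt (F count now 5)
Step 4: +4 fires, +5 burnt (F count now 4)
Step 5: +0 fires, +4 burnt (F count now 0)
Fire out after step 5
Initially T: 19, now '.': 28
Total burnt (originally-T cells now '.'): 17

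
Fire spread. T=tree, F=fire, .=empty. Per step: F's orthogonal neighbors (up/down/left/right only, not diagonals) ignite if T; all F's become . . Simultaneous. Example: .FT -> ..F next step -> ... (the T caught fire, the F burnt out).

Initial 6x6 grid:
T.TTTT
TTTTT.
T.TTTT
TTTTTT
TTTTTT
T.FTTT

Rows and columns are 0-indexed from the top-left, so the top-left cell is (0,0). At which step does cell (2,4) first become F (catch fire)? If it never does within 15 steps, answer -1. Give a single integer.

Step 1: cell (2,4)='T' (+2 fires, +1 burnt)
Step 2: cell (2,4)='T' (+4 fires, +2 burnt)
Step 3: cell (2,4)='T' (+6 fires, +4 burnt)
Step 4: cell (2,4)='T' (+6 fires, +6 burnt)
Step 5: cell (2,4)='F' (+6 fires, +6 burnt)
  -> target ignites at step 5
Step 6: cell (2,4)='.' (+4 fires, +6 burnt)
Step 7: cell (2,4)='.' (+2 fires, +4 burnt)
Step 8: cell (2,4)='.' (+1 fires, +2 burnt)
Step 9: cell (2,4)='.' (+0 fires, +1 burnt)
  fire out at step 9

5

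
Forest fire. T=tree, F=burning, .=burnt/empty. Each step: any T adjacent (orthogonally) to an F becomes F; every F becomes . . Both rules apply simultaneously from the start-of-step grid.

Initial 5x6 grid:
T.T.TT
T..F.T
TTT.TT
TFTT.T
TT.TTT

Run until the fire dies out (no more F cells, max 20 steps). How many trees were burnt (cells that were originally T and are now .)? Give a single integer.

Answer: 19

Derivation:
Step 1: +4 fires, +2 burnt (F count now 4)
Step 2: +4 fires, +4 burnt (F count now 4)
Step 3: +2 fires, +4 burnt (F count now 2)
Step 4: +2 fires, +2 burnt (F count now 2)
Step 5: +1 fires, +2 burnt (F count now 1)
Step 6: +1 fires, +1 burnt (F count now 1)
Step 7: +1 fires, +1 burnt (F count now 1)
Step 8: +2 fires, +1 burnt (F count now 2)
Step 9: +1 fires, +2 burnt (F count now 1)
Step 10: +1 fires, +1 burnt (F count now 1)
Step 11: +0 fires, +1 burnt (F count now 0)
Fire out after step 11
Initially T: 20, now '.': 29
Total burnt (originally-T cells now '.'): 19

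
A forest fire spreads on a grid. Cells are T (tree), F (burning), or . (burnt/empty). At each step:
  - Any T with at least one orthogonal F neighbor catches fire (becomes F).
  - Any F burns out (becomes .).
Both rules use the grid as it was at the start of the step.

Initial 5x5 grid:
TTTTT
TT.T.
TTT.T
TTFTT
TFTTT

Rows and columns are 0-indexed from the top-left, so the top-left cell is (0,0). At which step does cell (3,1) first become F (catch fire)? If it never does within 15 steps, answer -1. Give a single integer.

Step 1: cell (3,1)='F' (+5 fires, +2 burnt)
  -> target ignites at step 1
Step 2: cell (3,1)='.' (+4 fires, +5 burnt)
Step 3: cell (3,1)='.' (+4 fires, +4 burnt)
Step 4: cell (3,1)='.' (+2 fires, +4 burnt)
Step 5: cell (3,1)='.' (+2 fires, +2 burnt)
Step 6: cell (3,1)='.' (+1 fires, +2 burnt)
Step 7: cell (3,1)='.' (+2 fires, +1 burnt)
Step 8: cell (3,1)='.' (+0 fires, +2 burnt)
  fire out at step 8

1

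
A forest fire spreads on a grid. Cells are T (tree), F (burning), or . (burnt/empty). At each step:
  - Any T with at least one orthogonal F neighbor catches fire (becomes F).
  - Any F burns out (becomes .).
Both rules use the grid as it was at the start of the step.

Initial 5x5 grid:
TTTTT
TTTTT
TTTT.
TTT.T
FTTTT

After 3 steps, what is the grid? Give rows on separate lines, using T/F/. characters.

Step 1: 2 trees catch fire, 1 burn out
  TTTTT
  TTTTT
  TTTT.
  FTT.T
  .FTTT
Step 2: 3 trees catch fire, 2 burn out
  TTTTT
  TTTTT
  FTTT.
  .FT.T
  ..FTT
Step 3: 4 trees catch fire, 3 burn out
  TTTTT
  FTTTT
  .FTT.
  ..F.T
  ...FT

TTTTT
FTTTT
.FTT.
..F.T
...FT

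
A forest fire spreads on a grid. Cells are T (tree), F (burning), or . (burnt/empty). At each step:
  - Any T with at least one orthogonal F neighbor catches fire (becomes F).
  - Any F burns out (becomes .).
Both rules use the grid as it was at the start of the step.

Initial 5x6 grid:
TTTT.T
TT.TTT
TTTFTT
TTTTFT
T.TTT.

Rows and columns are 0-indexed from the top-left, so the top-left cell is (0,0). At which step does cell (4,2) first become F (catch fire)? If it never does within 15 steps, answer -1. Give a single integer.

Step 1: cell (4,2)='T' (+6 fires, +2 burnt)
Step 2: cell (4,2)='T' (+6 fires, +6 burnt)
Step 3: cell (4,2)='F' (+6 fires, +6 burnt)
  -> target ignites at step 3
Step 4: cell (4,2)='.' (+4 fires, +6 burnt)
Step 5: cell (4,2)='.' (+2 fires, +4 burnt)
Step 6: cell (4,2)='.' (+0 fires, +2 burnt)
  fire out at step 6

3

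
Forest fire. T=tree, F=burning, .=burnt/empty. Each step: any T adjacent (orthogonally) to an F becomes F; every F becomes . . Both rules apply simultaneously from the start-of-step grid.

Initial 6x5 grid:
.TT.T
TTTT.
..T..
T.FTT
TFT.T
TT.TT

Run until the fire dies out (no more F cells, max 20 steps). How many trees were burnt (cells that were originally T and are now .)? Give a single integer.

Step 1: +5 fires, +2 burnt (F count now 5)
Step 2: +4 fires, +5 burnt (F count now 4)
Step 3: +4 fires, +4 burnt (F count now 4)
Step 4: +3 fires, +4 burnt (F count now 3)
Step 5: +1 fires, +3 burnt (F count now 1)
Step 6: +0 fires, +1 burnt (F count now 0)
Fire out after step 6
Initially T: 18, now '.': 29
Total burnt (originally-T cells now '.'): 17

Answer: 17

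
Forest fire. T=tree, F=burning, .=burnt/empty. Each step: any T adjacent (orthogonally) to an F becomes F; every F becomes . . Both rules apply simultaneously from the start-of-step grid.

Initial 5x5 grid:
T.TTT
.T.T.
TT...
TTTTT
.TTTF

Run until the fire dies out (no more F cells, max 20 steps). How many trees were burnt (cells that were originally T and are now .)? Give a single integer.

Step 1: +2 fires, +1 burnt (F count now 2)
Step 2: +2 fires, +2 burnt (F count now 2)
Step 3: +2 fires, +2 burnt (F count now 2)
Step 4: +1 fires, +2 burnt (F count now 1)
Step 5: +2 fires, +1 burnt (F count now 2)
Step 6: +2 fires, +2 burnt (F count now 2)
Step 7: +0 fires, +2 burnt (F count now 0)
Fire out after step 7
Initially T: 16, now '.': 20
Total burnt (originally-T cells now '.'): 11

Answer: 11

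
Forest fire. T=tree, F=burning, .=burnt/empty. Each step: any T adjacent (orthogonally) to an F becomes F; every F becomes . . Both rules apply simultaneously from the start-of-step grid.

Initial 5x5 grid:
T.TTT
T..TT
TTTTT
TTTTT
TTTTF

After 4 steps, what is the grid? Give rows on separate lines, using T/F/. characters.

Step 1: 2 trees catch fire, 1 burn out
  T.TTT
  T..TT
  TTTTT
  TTTTF
  TTTF.
Step 2: 3 trees catch fire, 2 burn out
  T.TTT
  T..TT
  TTTTF
  TTTF.
  TTF..
Step 3: 4 trees catch fire, 3 burn out
  T.TTT
  T..TF
  TTTF.
  TTF..
  TF...
Step 4: 5 trees catch fire, 4 burn out
  T.TTF
  T..F.
  TTF..
  TF...
  F....

T.TTF
T..F.
TTF..
TF...
F....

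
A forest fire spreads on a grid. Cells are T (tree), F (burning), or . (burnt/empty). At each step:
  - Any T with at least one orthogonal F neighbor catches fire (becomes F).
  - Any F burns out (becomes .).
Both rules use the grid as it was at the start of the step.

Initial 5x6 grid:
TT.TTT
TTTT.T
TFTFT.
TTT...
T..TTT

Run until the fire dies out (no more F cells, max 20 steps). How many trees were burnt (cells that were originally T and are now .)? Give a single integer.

Answer: 17

Derivation:
Step 1: +6 fires, +2 burnt (F count now 6)
Step 2: +6 fires, +6 burnt (F count now 6)
Step 3: +3 fires, +6 burnt (F count now 3)
Step 4: +1 fires, +3 burnt (F count now 1)
Step 5: +1 fires, +1 burnt (F count now 1)
Step 6: +0 fires, +1 burnt (F count now 0)
Fire out after step 6
Initially T: 20, now '.': 27
Total burnt (originally-T cells now '.'): 17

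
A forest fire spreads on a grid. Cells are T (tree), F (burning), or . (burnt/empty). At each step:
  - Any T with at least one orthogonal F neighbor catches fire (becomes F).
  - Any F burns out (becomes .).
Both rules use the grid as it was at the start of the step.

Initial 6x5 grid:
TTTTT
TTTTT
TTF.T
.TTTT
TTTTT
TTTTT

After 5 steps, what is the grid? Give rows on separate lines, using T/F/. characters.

Step 1: 3 trees catch fire, 1 burn out
  TTTTT
  TTFTT
  TF..T
  .TFTT
  TTTTT
  TTTTT
Step 2: 7 trees catch fire, 3 burn out
  TTFTT
  TF.FT
  F...T
  .F.FT
  TTFTT
  TTTTT
Step 3: 8 trees catch fire, 7 burn out
  TF.FT
  F...F
  ....T
  ....F
  TF.FT
  TTFTT
Step 4: 7 trees catch fire, 8 burn out
  F...F
  .....
  ....F
  .....
  F...F
  TF.FT
Step 5: 2 trees catch fire, 7 burn out
  .....
  .....
  .....
  .....
  .....
  F...F

.....
.....
.....
.....
.....
F...F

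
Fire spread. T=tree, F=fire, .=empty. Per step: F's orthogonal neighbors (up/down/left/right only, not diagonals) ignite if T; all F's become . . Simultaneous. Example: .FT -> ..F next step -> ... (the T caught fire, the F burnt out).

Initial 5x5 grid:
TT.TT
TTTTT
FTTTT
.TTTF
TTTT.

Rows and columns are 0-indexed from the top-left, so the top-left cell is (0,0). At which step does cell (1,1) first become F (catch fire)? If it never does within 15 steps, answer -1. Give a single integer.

Step 1: cell (1,1)='T' (+4 fires, +2 burnt)
Step 2: cell (1,1)='F' (+8 fires, +4 burnt)
  -> target ignites at step 2
Step 3: cell (1,1)='.' (+6 fires, +8 burnt)
Step 4: cell (1,1)='.' (+2 fires, +6 burnt)
Step 5: cell (1,1)='.' (+0 fires, +2 burnt)
  fire out at step 5

2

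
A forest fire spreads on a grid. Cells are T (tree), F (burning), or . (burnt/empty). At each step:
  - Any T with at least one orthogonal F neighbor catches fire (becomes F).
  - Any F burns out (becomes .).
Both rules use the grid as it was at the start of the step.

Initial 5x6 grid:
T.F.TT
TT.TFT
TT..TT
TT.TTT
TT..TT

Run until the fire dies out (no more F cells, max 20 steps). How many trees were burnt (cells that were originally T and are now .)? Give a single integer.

Answer: 11

Derivation:
Step 1: +4 fires, +2 burnt (F count now 4)
Step 2: +3 fires, +4 burnt (F count now 3)
Step 3: +3 fires, +3 burnt (F count now 3)
Step 4: +1 fires, +3 burnt (F count now 1)
Step 5: +0 fires, +1 burnt (F count now 0)
Fire out after step 5
Initially T: 20, now '.': 21
Total burnt (originally-T cells now '.'): 11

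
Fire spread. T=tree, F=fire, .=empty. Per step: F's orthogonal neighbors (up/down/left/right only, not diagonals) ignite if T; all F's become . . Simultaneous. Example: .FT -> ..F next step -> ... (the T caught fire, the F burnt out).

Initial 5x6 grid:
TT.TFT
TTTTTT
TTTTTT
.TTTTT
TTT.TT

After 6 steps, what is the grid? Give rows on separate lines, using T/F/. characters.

Step 1: 3 trees catch fire, 1 burn out
  TT.F.F
  TTTTFT
  TTTTTT
  .TTTTT
  TTT.TT
Step 2: 3 trees catch fire, 3 burn out
  TT....
  TTTF.F
  TTTTFT
  .TTTTT
  TTT.TT
Step 3: 4 trees catch fire, 3 burn out
  TT....
  TTF...
  TTTF.F
  .TTTFT
  TTT.TT
Step 4: 5 trees catch fire, 4 burn out
  TT....
  TF....
  TTF...
  .TTF.F
  TTT.FT
Step 5: 5 trees catch fire, 5 burn out
  TF....
  F.....
  TF....
  .TF...
  TTT..F
Step 6: 4 trees catch fire, 5 burn out
  F.....
  ......
  F.....
  .F....
  TTF...

F.....
......
F.....
.F....
TTF...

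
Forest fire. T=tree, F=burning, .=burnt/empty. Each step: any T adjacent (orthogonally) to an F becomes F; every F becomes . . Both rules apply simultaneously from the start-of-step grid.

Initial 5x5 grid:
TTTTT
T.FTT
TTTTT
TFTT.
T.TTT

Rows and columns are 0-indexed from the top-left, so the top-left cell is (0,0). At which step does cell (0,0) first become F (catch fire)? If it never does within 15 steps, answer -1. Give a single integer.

Step 1: cell (0,0)='T' (+6 fires, +2 burnt)
Step 2: cell (0,0)='T' (+8 fires, +6 burnt)
Step 3: cell (0,0)='F' (+5 fires, +8 burnt)
  -> target ignites at step 3
Step 4: cell (0,0)='.' (+1 fires, +5 burnt)
Step 5: cell (0,0)='.' (+0 fires, +1 burnt)
  fire out at step 5

3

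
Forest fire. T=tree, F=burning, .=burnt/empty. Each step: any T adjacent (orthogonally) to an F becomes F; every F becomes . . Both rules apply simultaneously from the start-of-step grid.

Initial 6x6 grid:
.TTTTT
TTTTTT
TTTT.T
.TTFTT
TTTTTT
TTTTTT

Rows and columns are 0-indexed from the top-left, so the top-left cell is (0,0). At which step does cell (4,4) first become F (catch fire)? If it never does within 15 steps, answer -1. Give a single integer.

Step 1: cell (4,4)='T' (+4 fires, +1 burnt)
Step 2: cell (4,4)='F' (+7 fires, +4 burnt)
  -> target ignites at step 2
Step 3: cell (4,4)='.' (+9 fires, +7 burnt)
Step 4: cell (4,4)='.' (+8 fires, +9 burnt)
Step 5: cell (4,4)='.' (+4 fires, +8 burnt)
Step 6: cell (4,4)='.' (+0 fires, +4 burnt)
  fire out at step 6

2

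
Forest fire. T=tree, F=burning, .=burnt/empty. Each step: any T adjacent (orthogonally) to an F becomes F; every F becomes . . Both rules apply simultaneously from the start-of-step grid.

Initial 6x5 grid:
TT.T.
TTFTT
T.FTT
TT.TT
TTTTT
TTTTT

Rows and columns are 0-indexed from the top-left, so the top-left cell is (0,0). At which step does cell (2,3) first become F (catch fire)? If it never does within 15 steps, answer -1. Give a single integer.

Step 1: cell (2,3)='F' (+3 fires, +2 burnt)
  -> target ignites at step 1
Step 2: cell (2,3)='.' (+6 fires, +3 burnt)
Step 3: cell (2,3)='.' (+4 fires, +6 burnt)
Step 4: cell (2,3)='.' (+4 fires, +4 burnt)
Step 5: cell (2,3)='.' (+5 fires, +4 burnt)
Step 6: cell (2,3)='.' (+2 fires, +5 burnt)
Step 7: cell (2,3)='.' (+0 fires, +2 burnt)
  fire out at step 7

1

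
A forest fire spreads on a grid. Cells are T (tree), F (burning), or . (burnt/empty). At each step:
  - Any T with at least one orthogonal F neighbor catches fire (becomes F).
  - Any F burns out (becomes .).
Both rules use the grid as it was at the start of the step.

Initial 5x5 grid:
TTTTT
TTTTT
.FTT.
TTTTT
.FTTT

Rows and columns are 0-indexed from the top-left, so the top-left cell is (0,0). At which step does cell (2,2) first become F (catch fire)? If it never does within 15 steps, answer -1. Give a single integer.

Step 1: cell (2,2)='F' (+4 fires, +2 burnt)
  -> target ignites at step 1
Step 2: cell (2,2)='.' (+7 fires, +4 burnt)
Step 3: cell (2,2)='.' (+5 fires, +7 burnt)
Step 4: cell (2,2)='.' (+3 fires, +5 burnt)
Step 5: cell (2,2)='.' (+1 fires, +3 burnt)
Step 6: cell (2,2)='.' (+0 fires, +1 burnt)
  fire out at step 6

1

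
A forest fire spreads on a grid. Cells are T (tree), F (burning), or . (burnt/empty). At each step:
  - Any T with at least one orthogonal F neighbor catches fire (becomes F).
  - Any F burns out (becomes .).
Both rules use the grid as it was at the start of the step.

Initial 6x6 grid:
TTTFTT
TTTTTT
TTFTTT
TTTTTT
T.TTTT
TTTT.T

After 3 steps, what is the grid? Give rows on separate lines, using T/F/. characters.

Step 1: 7 trees catch fire, 2 burn out
  TTF.FT
  TTFFTT
  TF.FTT
  TTFTTT
  T.TTTT
  TTTT.T
Step 2: 9 trees catch fire, 7 burn out
  TF...F
  TF..FT
  F...FT
  TF.FTT
  T.FTTT
  TTTT.T
Step 3: 8 trees catch fire, 9 burn out
  F.....
  F....F
  .....F
  F...FT
  T..FTT
  TTFT.T

F.....
F....F
.....F
F...FT
T..FTT
TTFT.T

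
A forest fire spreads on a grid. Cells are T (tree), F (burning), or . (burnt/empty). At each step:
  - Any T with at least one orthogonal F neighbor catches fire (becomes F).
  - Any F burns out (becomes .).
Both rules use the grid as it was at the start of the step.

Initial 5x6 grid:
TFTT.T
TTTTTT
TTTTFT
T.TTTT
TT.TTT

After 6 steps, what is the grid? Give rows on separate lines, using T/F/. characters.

Step 1: 7 trees catch fire, 2 burn out
  F.FT.T
  TFTTFT
  TTTF.F
  T.TTFT
  TT.TTT
Step 2: 10 trees catch fire, 7 burn out
  ...F.T
  F.FF.F
  TFF...
  T.TF.F
  TT.TFT
Step 3: 5 trees catch fire, 10 burn out
  .....F
  ......
  F.....
  T.F...
  TT.F.F
Step 4: 1 trees catch fire, 5 burn out
  ......
  ......
  ......
  F.....
  TT....
Step 5: 1 trees catch fire, 1 burn out
  ......
  ......
  ......
  ......
  FT....
Step 6: 1 trees catch fire, 1 burn out
  ......
  ......
  ......
  ......
  .F....

......
......
......
......
.F....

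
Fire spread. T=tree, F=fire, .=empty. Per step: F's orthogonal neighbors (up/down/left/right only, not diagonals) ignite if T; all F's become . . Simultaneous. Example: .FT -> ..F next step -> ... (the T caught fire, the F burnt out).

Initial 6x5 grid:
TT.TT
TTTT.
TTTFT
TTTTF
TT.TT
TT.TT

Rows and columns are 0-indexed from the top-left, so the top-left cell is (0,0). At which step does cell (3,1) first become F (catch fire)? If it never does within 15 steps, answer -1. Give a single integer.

Step 1: cell (3,1)='T' (+5 fires, +2 burnt)
Step 2: cell (3,1)='T' (+6 fires, +5 burnt)
Step 3: cell (3,1)='F' (+5 fires, +6 burnt)
  -> target ignites at step 3
Step 4: cell (3,1)='.' (+4 fires, +5 burnt)
Step 5: cell (3,1)='.' (+3 fires, +4 burnt)
Step 6: cell (3,1)='.' (+1 fires, +3 burnt)
Step 7: cell (3,1)='.' (+0 fires, +1 burnt)
  fire out at step 7

3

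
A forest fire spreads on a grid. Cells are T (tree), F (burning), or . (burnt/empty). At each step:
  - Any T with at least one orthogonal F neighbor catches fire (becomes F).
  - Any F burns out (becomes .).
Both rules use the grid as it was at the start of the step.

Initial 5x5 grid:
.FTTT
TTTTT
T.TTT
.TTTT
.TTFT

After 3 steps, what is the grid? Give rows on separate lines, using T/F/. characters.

Step 1: 5 trees catch fire, 2 burn out
  ..FTT
  TFTTT
  T.TTT
  .TTFT
  .TF.F
Step 2: 7 trees catch fire, 5 burn out
  ...FT
  F.FTT
  T.TFT
  .TF.F
  .F...
Step 3: 6 trees catch fire, 7 burn out
  ....F
  ...FT
  F.F.F
  .F...
  .....

....F
...FT
F.F.F
.F...
.....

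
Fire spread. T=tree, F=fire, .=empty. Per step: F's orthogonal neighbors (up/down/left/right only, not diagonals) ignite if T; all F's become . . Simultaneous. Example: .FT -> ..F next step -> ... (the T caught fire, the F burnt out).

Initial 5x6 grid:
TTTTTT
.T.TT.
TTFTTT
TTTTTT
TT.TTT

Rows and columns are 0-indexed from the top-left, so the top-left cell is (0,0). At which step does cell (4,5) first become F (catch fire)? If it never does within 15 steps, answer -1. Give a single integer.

Step 1: cell (4,5)='T' (+3 fires, +1 burnt)
Step 2: cell (4,5)='T' (+6 fires, +3 burnt)
Step 3: cell (4,5)='T' (+8 fires, +6 burnt)
Step 4: cell (4,5)='T' (+6 fires, +8 burnt)
Step 5: cell (4,5)='F' (+2 fires, +6 burnt)
  -> target ignites at step 5
Step 6: cell (4,5)='.' (+0 fires, +2 burnt)
  fire out at step 6

5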